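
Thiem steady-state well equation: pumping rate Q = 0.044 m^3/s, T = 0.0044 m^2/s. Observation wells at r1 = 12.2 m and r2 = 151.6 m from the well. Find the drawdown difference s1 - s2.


Thiem equation: s1 - s2 = Q/(2*pi*T) * ln(r2/r1).
ln(r2/r1) = ln(151.6/12.2) = 2.5198.
Q/(2*pi*T) = 0.044 / (2*pi*0.0044) = 0.044 / 0.0276 = 1.5915.
s1 - s2 = 1.5915 * 2.5198 = 4.0104 m.

4.0104


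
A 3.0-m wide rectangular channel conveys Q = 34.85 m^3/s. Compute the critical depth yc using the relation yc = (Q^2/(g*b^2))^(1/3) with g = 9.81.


Using yc = (Q^2 / (g * b^2))^(1/3):
Q^2 = 34.85^2 = 1214.52.
g * b^2 = 9.81 * 3.0^2 = 9.81 * 9.0 = 88.29.
Q^2 / (g*b^2) = 1214.52 / 88.29 = 13.756.
yc = 13.756^(1/3) = 2.3961 m.

2.3961


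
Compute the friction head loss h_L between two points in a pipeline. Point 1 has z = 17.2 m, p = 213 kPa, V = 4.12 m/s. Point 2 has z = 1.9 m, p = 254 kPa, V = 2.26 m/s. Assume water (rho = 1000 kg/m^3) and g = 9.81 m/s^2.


Total head at each section: H = z + p/(rho*g) + V^2/(2g).
H1 = 17.2 + 213*1000/(1000*9.81) + 4.12^2/(2*9.81)
   = 17.2 + 21.713 + 0.8652
   = 39.778 m.
H2 = 1.9 + 254*1000/(1000*9.81) + 2.26^2/(2*9.81)
   = 1.9 + 25.892 + 0.2603
   = 28.052 m.
h_L = H1 - H2 = 39.778 - 28.052 = 11.725 m.

11.725


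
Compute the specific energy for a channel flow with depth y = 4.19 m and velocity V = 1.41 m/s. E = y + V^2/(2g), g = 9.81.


Specific energy E = y + V^2/(2g).
Velocity head = V^2/(2g) = 1.41^2 / (2*9.81) = 1.9881 / 19.62 = 0.1013 m.
E = 4.19 + 0.1013 = 4.2913 m.

4.2913


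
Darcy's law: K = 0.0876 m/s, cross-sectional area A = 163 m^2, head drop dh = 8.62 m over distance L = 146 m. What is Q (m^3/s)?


Darcy's law: Q = K * A * i, where i = dh/L.
Hydraulic gradient i = 8.62 / 146 = 0.059041.
Q = 0.0876 * 163 * 0.059041
  = 0.843 m^3/s.

0.843


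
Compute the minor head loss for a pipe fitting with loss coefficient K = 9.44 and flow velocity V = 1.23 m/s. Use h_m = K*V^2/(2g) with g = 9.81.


Minor loss formula: h_m = K * V^2/(2g).
V^2 = 1.23^2 = 1.5129.
V^2/(2g) = 1.5129 / 19.62 = 0.0771 m.
h_m = 9.44 * 0.0771 = 0.7279 m.

0.7279


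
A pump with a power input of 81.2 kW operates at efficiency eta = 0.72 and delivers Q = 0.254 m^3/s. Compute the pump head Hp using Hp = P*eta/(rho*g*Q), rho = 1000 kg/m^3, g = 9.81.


Pump head formula: Hp = P * eta / (rho * g * Q).
Numerator: P * eta = 81.2 * 1000 * 0.72 = 58464.0 W.
Denominator: rho * g * Q = 1000 * 9.81 * 0.254 = 2491.74.
Hp = 58464.0 / 2491.74 = 23.46 m.

23.46


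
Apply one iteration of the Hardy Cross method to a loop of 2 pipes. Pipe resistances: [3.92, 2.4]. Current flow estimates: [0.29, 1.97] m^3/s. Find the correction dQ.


Numerator terms (r*Q*|Q|): 3.92*0.29*|0.29| = 0.3297; 2.4*1.97*|1.97| = 9.3142.
Sum of numerator = 9.6438.
Denominator terms (r*|Q|): 3.92*|0.29| = 1.1368; 2.4*|1.97| = 4.728.
2 * sum of denominator = 2 * 5.8648 = 11.7296.
dQ = -9.6438 / 11.7296 = -0.8222 m^3/s.

-0.8222


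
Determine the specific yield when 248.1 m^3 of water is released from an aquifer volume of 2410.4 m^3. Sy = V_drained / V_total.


Specific yield Sy = Volume drained / Total volume.
Sy = 248.1 / 2410.4
   = 0.1029.

0.1029


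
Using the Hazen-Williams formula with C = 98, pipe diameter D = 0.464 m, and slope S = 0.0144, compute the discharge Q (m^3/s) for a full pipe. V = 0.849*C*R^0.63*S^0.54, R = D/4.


For a full circular pipe, R = D/4 = 0.464/4 = 0.116 m.
V = 0.849 * 98 * 0.116^0.63 * 0.0144^0.54
  = 0.849 * 98 * 0.2574 * 0.101278
  = 2.169 m/s.
Pipe area A = pi*D^2/4 = pi*0.464^2/4 = 0.1691 m^2.
Q = A * V = 0.1691 * 2.169 = 0.3668 m^3/s.

0.3668


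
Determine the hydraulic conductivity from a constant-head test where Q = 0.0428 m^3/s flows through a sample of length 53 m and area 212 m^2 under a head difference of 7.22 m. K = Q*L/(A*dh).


From K = Q*L / (A*dh):
Numerator: Q*L = 0.0428 * 53 = 2.2684.
Denominator: A*dh = 212 * 7.22 = 1530.64.
K = 2.2684 / 1530.64 = 0.001482 m/s.

0.001482


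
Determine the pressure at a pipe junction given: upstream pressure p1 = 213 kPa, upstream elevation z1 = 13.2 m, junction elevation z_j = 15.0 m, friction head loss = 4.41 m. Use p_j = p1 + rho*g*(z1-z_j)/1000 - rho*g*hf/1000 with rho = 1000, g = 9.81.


Junction pressure: p_j = p1 + rho*g*(z1 - z_j)/1000 - rho*g*hf/1000.
Elevation term = 1000*9.81*(13.2 - 15.0)/1000 = -17.658 kPa.
Friction term = 1000*9.81*4.41/1000 = 43.262 kPa.
p_j = 213 + -17.658 - 43.262 = 152.08 kPa.

152.08


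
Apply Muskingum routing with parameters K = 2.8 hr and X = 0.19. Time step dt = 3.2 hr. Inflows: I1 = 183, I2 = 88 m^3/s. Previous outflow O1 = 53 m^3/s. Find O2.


Muskingum coefficients:
denom = 2*K*(1-X) + dt = 2*2.8*(1-0.19) + 3.2 = 7.736.
C0 = (dt - 2*K*X)/denom = (3.2 - 2*2.8*0.19)/7.736 = 0.2761.
C1 = (dt + 2*K*X)/denom = (3.2 + 2*2.8*0.19)/7.736 = 0.5512.
C2 = (2*K*(1-X) - dt)/denom = 0.1727.
O2 = C0*I2 + C1*I1 + C2*O1
   = 0.2761*88 + 0.5512*183 + 0.1727*53
   = 134.32 m^3/s.

134.32


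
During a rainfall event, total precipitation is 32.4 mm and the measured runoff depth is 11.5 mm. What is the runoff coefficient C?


The runoff coefficient C = runoff depth / rainfall depth.
C = 11.5 / 32.4
  = 0.3549.

0.3549


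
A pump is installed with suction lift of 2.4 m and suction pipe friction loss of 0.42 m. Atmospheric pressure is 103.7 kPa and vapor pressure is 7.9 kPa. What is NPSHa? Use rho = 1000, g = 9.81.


NPSHa = p_atm/(rho*g) - z_s - hf_s - p_vap/(rho*g).
p_atm/(rho*g) = 103.7*1000 / (1000*9.81) = 10.571 m.
p_vap/(rho*g) = 7.9*1000 / (1000*9.81) = 0.805 m.
NPSHa = 10.571 - 2.4 - 0.42 - 0.805
      = 6.95 m.

6.95


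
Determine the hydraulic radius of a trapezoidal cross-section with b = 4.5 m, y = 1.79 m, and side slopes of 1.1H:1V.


For a trapezoidal section with side slope z:
A = (b + z*y)*y = (4.5 + 1.1*1.79)*1.79 = 11.58 m^2.
P = b + 2*y*sqrt(1 + z^2) = 4.5 + 2*1.79*sqrt(1 + 1.1^2) = 9.822 m.
R = A/P = 11.58 / 9.822 = 1.1789 m.

1.1789


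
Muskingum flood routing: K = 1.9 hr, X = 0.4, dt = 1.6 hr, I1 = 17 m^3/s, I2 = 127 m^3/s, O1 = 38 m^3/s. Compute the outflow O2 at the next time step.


Muskingum coefficients:
denom = 2*K*(1-X) + dt = 2*1.9*(1-0.4) + 1.6 = 3.88.
C0 = (dt - 2*K*X)/denom = (1.6 - 2*1.9*0.4)/3.88 = 0.0206.
C1 = (dt + 2*K*X)/denom = (1.6 + 2*1.9*0.4)/3.88 = 0.8041.
C2 = (2*K*(1-X) - dt)/denom = 0.1753.
O2 = C0*I2 + C1*I1 + C2*O1
   = 0.0206*127 + 0.8041*17 + 0.1753*38
   = 22.95 m^3/s.

22.95


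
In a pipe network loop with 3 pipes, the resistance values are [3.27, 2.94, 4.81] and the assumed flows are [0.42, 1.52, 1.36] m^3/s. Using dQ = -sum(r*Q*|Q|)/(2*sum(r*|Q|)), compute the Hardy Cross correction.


Numerator terms (r*Q*|Q|): 3.27*0.42*|0.42| = 0.5768; 2.94*1.52*|1.52| = 6.7926; 4.81*1.36*|1.36| = 8.8966.
Sum of numerator = 16.266.
Denominator terms (r*|Q|): 3.27*|0.42| = 1.3734; 2.94*|1.52| = 4.4688; 4.81*|1.36| = 6.5416.
2 * sum of denominator = 2 * 12.3838 = 24.7676.
dQ = -16.266 / 24.7676 = -0.6567 m^3/s.

-0.6567


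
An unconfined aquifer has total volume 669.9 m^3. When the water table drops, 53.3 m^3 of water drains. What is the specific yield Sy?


Specific yield Sy = Volume drained / Total volume.
Sy = 53.3 / 669.9
   = 0.0796.

0.0796


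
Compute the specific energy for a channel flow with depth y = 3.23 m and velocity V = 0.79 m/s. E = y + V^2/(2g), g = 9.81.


Specific energy E = y + V^2/(2g).
Velocity head = V^2/(2g) = 0.79^2 / (2*9.81) = 0.6241 / 19.62 = 0.0318 m.
E = 3.23 + 0.0318 = 3.2618 m.

3.2618


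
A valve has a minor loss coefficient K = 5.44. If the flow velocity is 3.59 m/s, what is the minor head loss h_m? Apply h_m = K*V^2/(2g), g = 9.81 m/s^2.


Minor loss formula: h_m = K * V^2/(2g).
V^2 = 3.59^2 = 12.8881.
V^2/(2g) = 12.8881 / 19.62 = 0.6569 m.
h_m = 5.44 * 0.6569 = 3.5735 m.

3.5735


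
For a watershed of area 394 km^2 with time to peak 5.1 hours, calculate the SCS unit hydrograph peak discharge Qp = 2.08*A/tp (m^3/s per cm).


SCS formula: Qp = 2.08 * A / tp.
Qp = 2.08 * 394 / 5.1
   = 819.52 / 5.1
   = 160.69 m^3/s per cm.

160.69


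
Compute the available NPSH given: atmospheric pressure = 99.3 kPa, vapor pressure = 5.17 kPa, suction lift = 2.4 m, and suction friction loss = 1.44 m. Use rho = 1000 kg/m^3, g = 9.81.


NPSHa = p_atm/(rho*g) - z_s - hf_s - p_vap/(rho*g).
p_atm/(rho*g) = 99.3*1000 / (1000*9.81) = 10.122 m.
p_vap/(rho*g) = 5.17*1000 / (1000*9.81) = 0.527 m.
NPSHa = 10.122 - 2.4 - 1.44 - 0.527
      = 5.76 m.

5.76


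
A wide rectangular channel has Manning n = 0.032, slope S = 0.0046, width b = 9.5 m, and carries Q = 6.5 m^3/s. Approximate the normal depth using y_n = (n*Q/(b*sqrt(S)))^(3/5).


We use the wide-channel approximation y_n = (n*Q/(b*sqrt(S)))^(3/5).
sqrt(S) = sqrt(0.0046) = 0.067823.
Numerator: n*Q = 0.032 * 6.5 = 0.208.
Denominator: b*sqrt(S) = 9.5 * 0.067823 = 0.644318.
arg = 0.3228.
y_n = 0.3228^(3/5) = 0.5074 m.

0.5074


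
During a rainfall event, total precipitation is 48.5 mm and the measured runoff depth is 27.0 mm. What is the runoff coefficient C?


The runoff coefficient C = runoff depth / rainfall depth.
C = 27.0 / 48.5
  = 0.5567.

0.5567


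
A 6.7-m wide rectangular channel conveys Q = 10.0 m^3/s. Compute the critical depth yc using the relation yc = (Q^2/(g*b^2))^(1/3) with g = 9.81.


Using yc = (Q^2 / (g * b^2))^(1/3):
Q^2 = 10.0^2 = 100.0.
g * b^2 = 9.81 * 6.7^2 = 9.81 * 44.89 = 440.37.
Q^2 / (g*b^2) = 100.0 / 440.37 = 0.2271.
yc = 0.2271^(1/3) = 0.6101 m.

0.6101


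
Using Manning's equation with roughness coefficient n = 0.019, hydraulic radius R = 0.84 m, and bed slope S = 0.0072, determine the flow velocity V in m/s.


Manning's equation gives V = (1/n) * R^(2/3) * S^(1/2).
First, compute R^(2/3) = 0.84^(2/3) = 0.8903.
Next, S^(1/2) = 0.0072^(1/2) = 0.084853.
Then 1/n = 1/0.019 = 52.63.
V = 52.63 * 0.8903 * 0.084853 = 3.9759 m/s.

3.9759


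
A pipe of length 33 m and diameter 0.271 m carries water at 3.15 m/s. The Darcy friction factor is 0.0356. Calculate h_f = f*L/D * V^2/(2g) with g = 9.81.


Darcy-Weisbach equation: h_f = f * (L/D) * V^2/(2g).
f * L/D = 0.0356 * 33/0.271 = 4.3351.
V^2/(2g) = 3.15^2 / (2*9.81) = 9.9225 / 19.62 = 0.5057 m.
h_f = 4.3351 * 0.5057 = 2.192 m.

2.192


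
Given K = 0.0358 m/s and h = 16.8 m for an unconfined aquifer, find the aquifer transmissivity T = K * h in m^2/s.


Transmissivity is defined as T = K * h.
T = 0.0358 * 16.8
  = 0.6014 m^2/s.

0.6014


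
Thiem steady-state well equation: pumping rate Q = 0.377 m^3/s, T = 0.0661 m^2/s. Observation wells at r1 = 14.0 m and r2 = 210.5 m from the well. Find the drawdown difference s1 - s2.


Thiem equation: s1 - s2 = Q/(2*pi*T) * ln(r2/r1).
ln(r2/r1) = ln(210.5/14.0) = 2.7104.
Q/(2*pi*T) = 0.377 / (2*pi*0.0661) = 0.377 / 0.4153 = 0.9077.
s1 - s2 = 0.9077 * 2.7104 = 2.4604 m.

2.4604


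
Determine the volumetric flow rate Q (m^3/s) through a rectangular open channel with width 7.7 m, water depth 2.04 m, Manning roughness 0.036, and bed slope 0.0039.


For a rectangular channel, the cross-sectional area A = b * y = 7.7 * 2.04 = 15.71 m^2.
The wetted perimeter P = b + 2y = 7.7 + 2*2.04 = 11.78 m.
Hydraulic radius R = A/P = 15.71/11.78 = 1.3334 m.
Velocity V = (1/n)*R^(2/3)*S^(1/2) = (1/0.036)*1.3334^(2/3)*0.0039^(1/2) = 2.1016 m/s.
Discharge Q = A * V = 15.71 * 2.1016 = 33.012 m^3/s.

33.012


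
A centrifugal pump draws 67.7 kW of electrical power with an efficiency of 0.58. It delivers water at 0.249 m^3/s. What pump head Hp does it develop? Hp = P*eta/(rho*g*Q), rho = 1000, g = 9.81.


Pump head formula: Hp = P * eta / (rho * g * Q).
Numerator: P * eta = 67.7 * 1000 * 0.58 = 39266.0 W.
Denominator: rho * g * Q = 1000 * 9.81 * 0.249 = 2442.69.
Hp = 39266.0 / 2442.69 = 16.07 m.

16.07


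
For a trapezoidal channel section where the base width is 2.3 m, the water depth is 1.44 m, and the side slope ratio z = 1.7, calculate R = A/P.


For a trapezoidal section with side slope z:
A = (b + z*y)*y = (2.3 + 1.7*1.44)*1.44 = 6.837 m^2.
P = b + 2*y*sqrt(1 + z^2) = 2.3 + 2*1.44*sqrt(1 + 1.7^2) = 7.98 m.
R = A/P = 6.837 / 7.98 = 0.8568 m.

0.8568


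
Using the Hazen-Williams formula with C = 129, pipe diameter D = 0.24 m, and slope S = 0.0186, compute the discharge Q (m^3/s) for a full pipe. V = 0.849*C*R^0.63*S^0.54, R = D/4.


For a full circular pipe, R = D/4 = 0.24/4 = 0.06 m.
V = 0.849 * 129 * 0.06^0.63 * 0.0186^0.54
  = 0.849 * 129 * 0.169916 * 0.116289
  = 2.1641 m/s.
Pipe area A = pi*D^2/4 = pi*0.24^2/4 = 0.0452 m^2.
Q = A * V = 0.0452 * 2.1641 = 0.0979 m^3/s.

0.0979


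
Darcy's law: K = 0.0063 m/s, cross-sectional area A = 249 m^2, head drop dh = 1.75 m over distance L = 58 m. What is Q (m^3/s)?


Darcy's law: Q = K * A * i, where i = dh/L.
Hydraulic gradient i = 1.75 / 58 = 0.030172.
Q = 0.0063 * 249 * 0.030172
  = 0.0473 m^3/s.

0.0473


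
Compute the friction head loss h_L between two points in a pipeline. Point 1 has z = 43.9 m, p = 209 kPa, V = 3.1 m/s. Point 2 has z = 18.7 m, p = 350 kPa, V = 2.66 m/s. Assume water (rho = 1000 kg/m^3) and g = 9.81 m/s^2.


Total head at each section: H = z + p/(rho*g) + V^2/(2g).
H1 = 43.9 + 209*1000/(1000*9.81) + 3.1^2/(2*9.81)
   = 43.9 + 21.305 + 0.4898
   = 65.695 m.
H2 = 18.7 + 350*1000/(1000*9.81) + 2.66^2/(2*9.81)
   = 18.7 + 35.678 + 0.3606
   = 54.739 m.
h_L = H1 - H2 = 65.695 - 54.739 = 10.956 m.

10.956


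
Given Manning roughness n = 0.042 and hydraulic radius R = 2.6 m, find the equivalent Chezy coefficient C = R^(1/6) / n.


The Chezy coefficient relates to Manning's n through C = R^(1/6) / n.
R^(1/6) = 2.6^(1/6) = 1.172633.
C = 1.172633 / 0.042 = 27.92 m^(1/2)/s.

27.92


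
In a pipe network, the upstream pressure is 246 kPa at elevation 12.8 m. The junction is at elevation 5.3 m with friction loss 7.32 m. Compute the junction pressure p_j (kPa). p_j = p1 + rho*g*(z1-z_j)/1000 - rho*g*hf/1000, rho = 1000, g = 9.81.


Junction pressure: p_j = p1 + rho*g*(z1 - z_j)/1000 - rho*g*hf/1000.
Elevation term = 1000*9.81*(12.8 - 5.3)/1000 = 73.575 kPa.
Friction term = 1000*9.81*7.32/1000 = 71.809 kPa.
p_j = 246 + 73.575 - 71.809 = 247.77 kPa.

247.77


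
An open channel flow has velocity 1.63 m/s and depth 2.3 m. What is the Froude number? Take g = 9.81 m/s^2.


The Froude number is defined as Fr = V / sqrt(g*y).
g*y = 9.81 * 2.3 = 22.563.
sqrt(g*y) = sqrt(22.563) = 4.7501.
Fr = 1.63 / 4.7501 = 0.3432.

0.3432


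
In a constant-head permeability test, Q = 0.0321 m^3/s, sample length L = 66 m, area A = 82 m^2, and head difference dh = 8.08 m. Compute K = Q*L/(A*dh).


From K = Q*L / (A*dh):
Numerator: Q*L = 0.0321 * 66 = 2.1186.
Denominator: A*dh = 82 * 8.08 = 662.56.
K = 2.1186 / 662.56 = 0.003198 m/s.

0.003198


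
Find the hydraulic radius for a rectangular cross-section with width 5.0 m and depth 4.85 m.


For a rectangular section:
Flow area A = b * y = 5.0 * 4.85 = 24.25 m^2.
Wetted perimeter P = b + 2y = 5.0 + 2*4.85 = 14.7 m.
Hydraulic radius R = A/P = 24.25 / 14.7 = 1.6497 m.

1.6497


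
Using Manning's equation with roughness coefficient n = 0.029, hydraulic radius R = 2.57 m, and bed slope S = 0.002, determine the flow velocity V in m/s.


Manning's equation gives V = (1/n) * R^(2/3) * S^(1/2).
First, compute R^(2/3) = 2.57^(2/3) = 1.8762.
Next, S^(1/2) = 0.002^(1/2) = 0.044721.
Then 1/n = 1/0.029 = 34.48.
V = 34.48 * 1.8762 * 0.044721 = 2.8934 m/s.

2.8934


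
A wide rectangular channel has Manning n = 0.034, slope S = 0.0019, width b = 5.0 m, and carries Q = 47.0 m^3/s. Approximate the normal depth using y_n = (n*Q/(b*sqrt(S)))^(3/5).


We use the wide-channel approximation y_n = (n*Q/(b*sqrt(S)))^(3/5).
sqrt(S) = sqrt(0.0019) = 0.043589.
Numerator: n*Q = 0.034 * 47.0 = 1.598.
Denominator: b*sqrt(S) = 5.0 * 0.043589 = 0.217945.
arg = 7.3321.
y_n = 7.3321^(3/5) = 3.3047 m.

3.3047


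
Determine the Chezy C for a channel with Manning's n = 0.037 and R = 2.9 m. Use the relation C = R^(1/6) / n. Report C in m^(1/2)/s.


The Chezy coefficient relates to Manning's n through C = R^(1/6) / n.
R^(1/6) = 2.9^(1/6) = 1.19417.
C = 1.19417 / 0.037 = 32.27 m^(1/2)/s.

32.27


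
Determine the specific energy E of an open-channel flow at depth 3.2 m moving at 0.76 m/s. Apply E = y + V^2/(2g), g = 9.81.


Specific energy E = y + V^2/(2g).
Velocity head = V^2/(2g) = 0.76^2 / (2*9.81) = 0.5776 / 19.62 = 0.0294 m.
E = 3.2 + 0.0294 = 3.2294 m.

3.2294


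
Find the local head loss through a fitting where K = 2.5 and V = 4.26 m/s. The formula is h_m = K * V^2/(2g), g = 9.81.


Minor loss formula: h_m = K * V^2/(2g).
V^2 = 4.26^2 = 18.1476.
V^2/(2g) = 18.1476 / 19.62 = 0.925 m.
h_m = 2.5 * 0.925 = 2.3124 m.

2.3124


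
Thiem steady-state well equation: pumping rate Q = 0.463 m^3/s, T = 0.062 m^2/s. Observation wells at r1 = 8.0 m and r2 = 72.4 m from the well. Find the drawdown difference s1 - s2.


Thiem equation: s1 - s2 = Q/(2*pi*T) * ln(r2/r1).
ln(r2/r1) = ln(72.4/8.0) = 2.2028.
Q/(2*pi*T) = 0.463 / (2*pi*0.062) = 0.463 / 0.3896 = 1.1885.
s1 - s2 = 1.1885 * 2.2028 = 2.618 m.

2.618


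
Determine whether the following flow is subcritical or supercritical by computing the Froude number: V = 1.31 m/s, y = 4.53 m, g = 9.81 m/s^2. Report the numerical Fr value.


The Froude number is defined as Fr = V / sqrt(g*y).
g*y = 9.81 * 4.53 = 44.4393.
sqrt(g*y) = sqrt(44.4393) = 6.6663.
Fr = 1.31 / 6.6663 = 0.1965.
Since Fr < 1, the flow is subcritical.

0.1965


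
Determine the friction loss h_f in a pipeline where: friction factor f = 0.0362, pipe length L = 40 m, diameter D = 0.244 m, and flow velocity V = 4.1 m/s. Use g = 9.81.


Darcy-Weisbach equation: h_f = f * (L/D) * V^2/(2g).
f * L/D = 0.0362 * 40/0.244 = 5.9344.
V^2/(2g) = 4.1^2 / (2*9.81) = 16.81 / 19.62 = 0.8568 m.
h_f = 5.9344 * 0.8568 = 5.084 m.

5.084


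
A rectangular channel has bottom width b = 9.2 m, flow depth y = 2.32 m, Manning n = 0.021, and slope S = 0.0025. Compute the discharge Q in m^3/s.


For a rectangular channel, the cross-sectional area A = b * y = 9.2 * 2.32 = 21.34 m^2.
The wetted perimeter P = b + 2y = 9.2 + 2*2.32 = 13.84 m.
Hydraulic radius R = A/P = 21.34/13.84 = 1.5422 m.
Velocity V = (1/n)*R^(2/3)*S^(1/2) = (1/0.021)*1.5422^(2/3)*0.0025^(1/2) = 3.1782 m/s.
Discharge Q = A * V = 21.34 * 3.1782 = 67.835 m^3/s.

67.835


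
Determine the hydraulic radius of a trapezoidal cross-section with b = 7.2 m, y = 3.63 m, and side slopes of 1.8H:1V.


For a trapezoidal section with side slope z:
A = (b + z*y)*y = (7.2 + 1.8*3.63)*3.63 = 49.854 m^2.
P = b + 2*y*sqrt(1 + z^2) = 7.2 + 2*3.63*sqrt(1 + 1.8^2) = 22.149 m.
R = A/P = 49.854 / 22.149 = 2.2508 m.

2.2508


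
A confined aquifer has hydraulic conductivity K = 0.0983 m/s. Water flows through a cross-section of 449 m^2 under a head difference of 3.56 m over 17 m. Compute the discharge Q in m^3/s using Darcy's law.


Darcy's law: Q = K * A * i, where i = dh/L.
Hydraulic gradient i = 3.56 / 17 = 0.209412.
Q = 0.0983 * 449 * 0.209412
  = 9.2427 m^3/s.

9.2427


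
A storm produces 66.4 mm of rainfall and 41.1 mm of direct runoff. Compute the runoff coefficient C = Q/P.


The runoff coefficient C = runoff depth / rainfall depth.
C = 41.1 / 66.4
  = 0.619.

0.619


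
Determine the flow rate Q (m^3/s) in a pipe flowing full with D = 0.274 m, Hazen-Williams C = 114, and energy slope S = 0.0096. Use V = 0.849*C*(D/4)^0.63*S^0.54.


For a full circular pipe, R = D/4 = 0.274/4 = 0.0685 m.
V = 0.849 * 114 * 0.0685^0.63 * 0.0096^0.54
  = 0.849 * 114 * 0.184708 * 0.081363
  = 1.4545 m/s.
Pipe area A = pi*D^2/4 = pi*0.274^2/4 = 0.059 m^2.
Q = A * V = 0.059 * 1.4545 = 0.0858 m^3/s.

0.0858


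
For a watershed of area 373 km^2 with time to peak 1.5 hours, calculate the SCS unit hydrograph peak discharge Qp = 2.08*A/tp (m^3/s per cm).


SCS formula: Qp = 2.08 * A / tp.
Qp = 2.08 * 373 / 1.5
   = 775.84 / 1.5
   = 517.23 m^3/s per cm.

517.23


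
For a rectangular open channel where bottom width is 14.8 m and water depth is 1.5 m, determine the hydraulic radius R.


For a rectangular section:
Flow area A = b * y = 14.8 * 1.5 = 22.2 m^2.
Wetted perimeter P = b + 2y = 14.8 + 2*1.5 = 17.8 m.
Hydraulic radius R = A/P = 22.2 / 17.8 = 1.2472 m.

1.2472


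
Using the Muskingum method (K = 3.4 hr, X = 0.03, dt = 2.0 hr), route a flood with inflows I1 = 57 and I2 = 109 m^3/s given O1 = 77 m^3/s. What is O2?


Muskingum coefficients:
denom = 2*K*(1-X) + dt = 2*3.4*(1-0.03) + 2.0 = 8.596.
C0 = (dt - 2*K*X)/denom = (2.0 - 2*3.4*0.03)/8.596 = 0.2089.
C1 = (dt + 2*K*X)/denom = (2.0 + 2*3.4*0.03)/8.596 = 0.2564.
C2 = (2*K*(1-X) - dt)/denom = 0.5347.
O2 = C0*I2 + C1*I1 + C2*O1
   = 0.2089*109 + 0.2564*57 + 0.5347*77
   = 78.56 m^3/s.

78.56


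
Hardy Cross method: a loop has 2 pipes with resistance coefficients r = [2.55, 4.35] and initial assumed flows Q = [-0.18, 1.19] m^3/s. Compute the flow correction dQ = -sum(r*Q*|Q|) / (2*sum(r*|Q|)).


Numerator terms (r*Q*|Q|): 2.55*-0.18*|-0.18| = -0.0826; 4.35*1.19*|1.19| = 6.16.
Sum of numerator = 6.0774.
Denominator terms (r*|Q|): 2.55*|-0.18| = 0.459; 4.35*|1.19| = 5.1765.
2 * sum of denominator = 2 * 5.6355 = 11.271.
dQ = -6.0774 / 11.271 = -0.5392 m^3/s.

-0.5392


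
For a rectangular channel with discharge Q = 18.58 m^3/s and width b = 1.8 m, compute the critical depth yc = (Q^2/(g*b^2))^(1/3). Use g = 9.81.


Using yc = (Q^2 / (g * b^2))^(1/3):
Q^2 = 18.58^2 = 345.22.
g * b^2 = 9.81 * 1.8^2 = 9.81 * 3.24 = 31.78.
Q^2 / (g*b^2) = 345.22 / 31.78 = 10.8628.
yc = 10.8628^(1/3) = 2.2146 m.

2.2146


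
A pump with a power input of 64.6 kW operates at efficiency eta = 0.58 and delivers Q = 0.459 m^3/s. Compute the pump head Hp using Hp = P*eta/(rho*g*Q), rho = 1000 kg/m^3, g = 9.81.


Pump head formula: Hp = P * eta / (rho * g * Q).
Numerator: P * eta = 64.6 * 1000 * 0.58 = 37468.0 W.
Denominator: rho * g * Q = 1000 * 9.81 * 0.459 = 4502.79.
Hp = 37468.0 / 4502.79 = 8.32 m.

8.32


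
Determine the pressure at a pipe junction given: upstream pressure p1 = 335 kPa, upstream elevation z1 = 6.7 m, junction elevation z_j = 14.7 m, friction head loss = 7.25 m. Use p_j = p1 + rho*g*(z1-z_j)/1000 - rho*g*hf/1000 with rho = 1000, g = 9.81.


Junction pressure: p_j = p1 + rho*g*(z1 - z_j)/1000 - rho*g*hf/1000.
Elevation term = 1000*9.81*(6.7 - 14.7)/1000 = -78.48 kPa.
Friction term = 1000*9.81*7.25/1000 = 71.123 kPa.
p_j = 335 + -78.48 - 71.123 = 185.4 kPa.

185.4


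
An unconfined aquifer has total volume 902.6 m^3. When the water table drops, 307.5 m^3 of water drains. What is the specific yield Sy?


Specific yield Sy = Volume drained / Total volume.
Sy = 307.5 / 902.6
   = 0.3407.

0.3407


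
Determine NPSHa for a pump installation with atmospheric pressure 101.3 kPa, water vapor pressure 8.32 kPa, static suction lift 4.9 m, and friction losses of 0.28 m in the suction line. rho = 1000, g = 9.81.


NPSHa = p_atm/(rho*g) - z_s - hf_s - p_vap/(rho*g).
p_atm/(rho*g) = 101.3*1000 / (1000*9.81) = 10.326 m.
p_vap/(rho*g) = 8.32*1000 / (1000*9.81) = 0.848 m.
NPSHa = 10.326 - 4.9 - 0.28 - 0.848
      = 4.3 m.

4.3


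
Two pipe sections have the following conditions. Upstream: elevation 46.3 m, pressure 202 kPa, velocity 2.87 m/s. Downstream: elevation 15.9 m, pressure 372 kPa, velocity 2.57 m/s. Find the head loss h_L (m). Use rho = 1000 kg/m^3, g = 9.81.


Total head at each section: H = z + p/(rho*g) + V^2/(2g).
H1 = 46.3 + 202*1000/(1000*9.81) + 2.87^2/(2*9.81)
   = 46.3 + 20.591 + 0.4198
   = 67.311 m.
H2 = 15.9 + 372*1000/(1000*9.81) + 2.57^2/(2*9.81)
   = 15.9 + 37.92 + 0.3366
   = 54.157 m.
h_L = H1 - H2 = 67.311 - 54.157 = 13.154 m.

13.154


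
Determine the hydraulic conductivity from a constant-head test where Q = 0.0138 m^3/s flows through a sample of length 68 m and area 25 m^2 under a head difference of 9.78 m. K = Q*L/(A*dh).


From K = Q*L / (A*dh):
Numerator: Q*L = 0.0138 * 68 = 0.9384.
Denominator: A*dh = 25 * 9.78 = 244.5.
K = 0.9384 / 244.5 = 0.003838 m/s.

0.003838


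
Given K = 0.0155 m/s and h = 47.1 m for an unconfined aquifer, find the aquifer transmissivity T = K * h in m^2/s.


Transmissivity is defined as T = K * h.
T = 0.0155 * 47.1
  = 0.73 m^2/s.

0.73


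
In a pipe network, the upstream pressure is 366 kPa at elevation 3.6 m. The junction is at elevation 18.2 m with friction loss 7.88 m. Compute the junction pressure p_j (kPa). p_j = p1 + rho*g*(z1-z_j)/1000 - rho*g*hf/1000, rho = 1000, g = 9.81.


Junction pressure: p_j = p1 + rho*g*(z1 - z_j)/1000 - rho*g*hf/1000.
Elevation term = 1000*9.81*(3.6 - 18.2)/1000 = -143.226 kPa.
Friction term = 1000*9.81*7.88/1000 = 77.303 kPa.
p_j = 366 + -143.226 - 77.303 = 145.47 kPa.

145.47


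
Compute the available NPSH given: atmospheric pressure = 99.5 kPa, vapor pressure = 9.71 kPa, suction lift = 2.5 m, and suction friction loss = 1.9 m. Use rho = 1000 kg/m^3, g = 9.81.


NPSHa = p_atm/(rho*g) - z_s - hf_s - p_vap/(rho*g).
p_atm/(rho*g) = 99.5*1000 / (1000*9.81) = 10.143 m.
p_vap/(rho*g) = 9.71*1000 / (1000*9.81) = 0.99 m.
NPSHa = 10.143 - 2.5 - 1.9 - 0.99
      = 4.75 m.

4.75


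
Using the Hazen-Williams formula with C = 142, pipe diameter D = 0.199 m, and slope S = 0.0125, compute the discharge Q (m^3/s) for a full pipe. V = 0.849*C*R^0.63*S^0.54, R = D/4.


For a full circular pipe, R = D/4 = 0.199/4 = 0.0498 m.
V = 0.849 * 142 * 0.0498^0.63 * 0.0125^0.54
  = 0.849 * 142 * 0.151001 * 0.093828
  = 1.7081 m/s.
Pipe area A = pi*D^2/4 = pi*0.199^2/4 = 0.0311 m^2.
Q = A * V = 0.0311 * 1.7081 = 0.0531 m^3/s.

0.0531


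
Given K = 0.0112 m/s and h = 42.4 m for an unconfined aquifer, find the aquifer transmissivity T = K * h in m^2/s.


Transmissivity is defined as T = K * h.
T = 0.0112 * 42.4
  = 0.4749 m^2/s.

0.4749


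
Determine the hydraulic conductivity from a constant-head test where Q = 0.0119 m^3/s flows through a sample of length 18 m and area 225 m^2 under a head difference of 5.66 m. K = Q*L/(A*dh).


From K = Q*L / (A*dh):
Numerator: Q*L = 0.0119 * 18 = 0.2142.
Denominator: A*dh = 225 * 5.66 = 1273.5.
K = 0.2142 / 1273.5 = 0.000168 m/s.

0.000168


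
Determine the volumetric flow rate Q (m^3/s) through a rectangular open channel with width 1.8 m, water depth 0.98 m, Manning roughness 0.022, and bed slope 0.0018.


For a rectangular channel, the cross-sectional area A = b * y = 1.8 * 0.98 = 1.76 m^2.
The wetted perimeter P = b + 2y = 1.8 + 2*0.98 = 3.76 m.
Hydraulic radius R = A/P = 1.76/3.76 = 0.4691 m.
Velocity V = (1/n)*R^(2/3)*S^(1/2) = (1/0.022)*0.4691^(2/3)*0.0018^(1/2) = 1.1644 m/s.
Discharge Q = A * V = 1.76 * 1.1644 = 2.054 m^3/s.

2.054


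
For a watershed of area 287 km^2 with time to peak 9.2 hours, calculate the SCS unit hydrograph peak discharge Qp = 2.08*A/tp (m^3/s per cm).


SCS formula: Qp = 2.08 * A / tp.
Qp = 2.08 * 287 / 9.2
   = 596.96 / 9.2
   = 64.89 m^3/s per cm.

64.89


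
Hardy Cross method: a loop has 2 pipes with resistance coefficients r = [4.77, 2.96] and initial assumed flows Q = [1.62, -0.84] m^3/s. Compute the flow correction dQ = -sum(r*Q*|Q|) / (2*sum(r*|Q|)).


Numerator terms (r*Q*|Q|): 4.77*1.62*|1.62| = 12.5184; 2.96*-0.84*|-0.84| = -2.0886.
Sum of numerator = 10.4298.
Denominator terms (r*|Q|): 4.77*|1.62| = 7.7274; 2.96*|-0.84| = 2.4864.
2 * sum of denominator = 2 * 10.2138 = 20.4276.
dQ = -10.4298 / 20.4276 = -0.5106 m^3/s.

-0.5106


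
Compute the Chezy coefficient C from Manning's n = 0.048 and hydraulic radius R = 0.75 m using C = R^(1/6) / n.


The Chezy coefficient relates to Manning's n through C = R^(1/6) / n.
R^(1/6) = 0.75^(1/6) = 0.953184.
C = 0.953184 / 0.048 = 19.86 m^(1/2)/s.

19.86


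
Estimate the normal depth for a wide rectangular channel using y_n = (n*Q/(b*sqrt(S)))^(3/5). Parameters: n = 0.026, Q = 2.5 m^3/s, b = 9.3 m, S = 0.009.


We use the wide-channel approximation y_n = (n*Q/(b*sqrt(S)))^(3/5).
sqrt(S) = sqrt(0.009) = 0.094868.
Numerator: n*Q = 0.026 * 2.5 = 0.065.
Denominator: b*sqrt(S) = 9.3 * 0.094868 = 0.882272.
arg = 0.0737.
y_n = 0.0737^(3/5) = 0.2091 m.

0.2091


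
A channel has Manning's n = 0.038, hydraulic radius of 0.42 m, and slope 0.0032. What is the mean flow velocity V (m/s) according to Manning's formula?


Manning's equation gives V = (1/n) * R^(2/3) * S^(1/2).
First, compute R^(2/3) = 0.42^(2/3) = 0.5608.
Next, S^(1/2) = 0.0032^(1/2) = 0.056569.
Then 1/n = 1/0.038 = 26.32.
V = 26.32 * 0.5608 * 0.056569 = 0.8349 m/s.

0.8349


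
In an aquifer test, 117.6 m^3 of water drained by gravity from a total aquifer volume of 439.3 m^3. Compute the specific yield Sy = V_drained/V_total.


Specific yield Sy = Volume drained / Total volume.
Sy = 117.6 / 439.3
   = 0.2677.

0.2677


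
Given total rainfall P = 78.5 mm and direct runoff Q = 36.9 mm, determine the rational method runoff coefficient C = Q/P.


The runoff coefficient C = runoff depth / rainfall depth.
C = 36.9 / 78.5
  = 0.4701.

0.4701


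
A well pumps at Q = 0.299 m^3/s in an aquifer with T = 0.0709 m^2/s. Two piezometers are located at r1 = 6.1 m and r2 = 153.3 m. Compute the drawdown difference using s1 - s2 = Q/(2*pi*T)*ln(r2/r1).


Thiem equation: s1 - s2 = Q/(2*pi*T) * ln(r2/r1).
ln(r2/r1) = ln(153.3/6.1) = 3.2241.
Q/(2*pi*T) = 0.299 / (2*pi*0.0709) = 0.299 / 0.4455 = 0.6712.
s1 - s2 = 0.6712 * 3.2241 = 2.164 m.

2.164


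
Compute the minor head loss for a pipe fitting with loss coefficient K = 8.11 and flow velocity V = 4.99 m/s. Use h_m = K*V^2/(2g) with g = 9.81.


Minor loss formula: h_m = K * V^2/(2g).
V^2 = 4.99^2 = 24.9001.
V^2/(2g) = 24.9001 / 19.62 = 1.2691 m.
h_m = 8.11 * 1.2691 = 10.2925 m.

10.2925


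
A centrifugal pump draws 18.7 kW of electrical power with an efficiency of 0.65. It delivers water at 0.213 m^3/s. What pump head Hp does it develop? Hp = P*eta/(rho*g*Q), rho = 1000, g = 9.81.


Pump head formula: Hp = P * eta / (rho * g * Q).
Numerator: P * eta = 18.7 * 1000 * 0.65 = 12155.0 W.
Denominator: rho * g * Q = 1000 * 9.81 * 0.213 = 2089.53.
Hp = 12155.0 / 2089.53 = 5.82 m.

5.82


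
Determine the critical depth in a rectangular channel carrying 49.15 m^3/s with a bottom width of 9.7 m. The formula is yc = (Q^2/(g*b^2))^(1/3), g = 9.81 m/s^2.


Using yc = (Q^2 / (g * b^2))^(1/3):
Q^2 = 49.15^2 = 2415.72.
g * b^2 = 9.81 * 9.7^2 = 9.81 * 94.09 = 923.02.
Q^2 / (g*b^2) = 2415.72 / 923.02 = 2.6172.
yc = 2.6172^(1/3) = 1.3781 m.

1.3781


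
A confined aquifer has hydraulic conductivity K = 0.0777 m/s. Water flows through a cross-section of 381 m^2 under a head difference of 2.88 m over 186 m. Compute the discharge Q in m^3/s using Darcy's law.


Darcy's law: Q = K * A * i, where i = dh/L.
Hydraulic gradient i = 2.88 / 186 = 0.015484.
Q = 0.0777 * 381 * 0.015484
  = 0.4584 m^3/s.

0.4584


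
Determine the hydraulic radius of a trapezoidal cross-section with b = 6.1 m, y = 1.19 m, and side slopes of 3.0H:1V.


For a trapezoidal section with side slope z:
A = (b + z*y)*y = (6.1 + 3.0*1.19)*1.19 = 11.507 m^2.
P = b + 2*y*sqrt(1 + z^2) = 6.1 + 2*1.19*sqrt(1 + 3.0^2) = 13.626 m.
R = A/P = 11.507 / 13.626 = 0.8445 m.

0.8445


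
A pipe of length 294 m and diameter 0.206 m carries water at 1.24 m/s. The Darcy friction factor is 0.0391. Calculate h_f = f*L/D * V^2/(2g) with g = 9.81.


Darcy-Weisbach equation: h_f = f * (L/D) * V^2/(2g).
f * L/D = 0.0391 * 294/0.206 = 55.8029.
V^2/(2g) = 1.24^2 / (2*9.81) = 1.5376 / 19.62 = 0.0784 m.
h_f = 55.8029 * 0.0784 = 4.373 m.

4.373


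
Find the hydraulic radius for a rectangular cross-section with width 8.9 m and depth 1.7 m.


For a rectangular section:
Flow area A = b * y = 8.9 * 1.7 = 15.13 m^2.
Wetted perimeter P = b + 2y = 8.9 + 2*1.7 = 12.3 m.
Hydraulic radius R = A/P = 15.13 / 12.3 = 1.2301 m.

1.2301


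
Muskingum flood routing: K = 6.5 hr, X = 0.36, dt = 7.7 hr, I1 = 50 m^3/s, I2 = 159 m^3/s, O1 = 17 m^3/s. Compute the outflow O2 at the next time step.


Muskingum coefficients:
denom = 2*K*(1-X) + dt = 2*6.5*(1-0.36) + 7.7 = 16.02.
C0 = (dt - 2*K*X)/denom = (7.7 - 2*6.5*0.36)/16.02 = 0.1885.
C1 = (dt + 2*K*X)/denom = (7.7 + 2*6.5*0.36)/16.02 = 0.7728.
C2 = (2*K*(1-X) - dt)/denom = 0.0387.
O2 = C0*I2 + C1*I1 + C2*O1
   = 0.1885*159 + 0.7728*50 + 0.0387*17
   = 69.27 m^3/s.

69.27


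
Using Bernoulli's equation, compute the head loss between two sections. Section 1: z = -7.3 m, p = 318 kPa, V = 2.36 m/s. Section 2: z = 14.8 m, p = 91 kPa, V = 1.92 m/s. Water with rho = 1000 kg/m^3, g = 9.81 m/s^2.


Total head at each section: H = z + p/(rho*g) + V^2/(2g).
H1 = -7.3 + 318*1000/(1000*9.81) + 2.36^2/(2*9.81)
   = -7.3 + 32.416 + 0.2839
   = 25.4 m.
H2 = 14.8 + 91*1000/(1000*9.81) + 1.92^2/(2*9.81)
   = 14.8 + 9.276 + 0.1879
   = 24.264 m.
h_L = H1 - H2 = 25.4 - 24.264 = 1.136 m.

1.136


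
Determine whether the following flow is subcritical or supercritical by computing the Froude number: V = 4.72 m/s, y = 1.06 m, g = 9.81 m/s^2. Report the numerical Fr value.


The Froude number is defined as Fr = V / sqrt(g*y).
g*y = 9.81 * 1.06 = 10.3986.
sqrt(g*y) = sqrt(10.3986) = 3.2247.
Fr = 4.72 / 3.2247 = 1.4637.
Since Fr > 1, the flow is supercritical.

1.4637


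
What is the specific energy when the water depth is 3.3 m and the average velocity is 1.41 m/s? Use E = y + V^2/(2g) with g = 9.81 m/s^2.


Specific energy E = y + V^2/(2g).
Velocity head = V^2/(2g) = 1.41^2 / (2*9.81) = 1.9881 / 19.62 = 0.1013 m.
E = 3.3 + 0.1013 = 3.4013 m.

3.4013


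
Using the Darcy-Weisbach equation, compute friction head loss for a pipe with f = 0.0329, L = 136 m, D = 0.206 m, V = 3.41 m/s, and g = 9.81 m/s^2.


Darcy-Weisbach equation: h_f = f * (L/D) * V^2/(2g).
f * L/D = 0.0329 * 136/0.206 = 21.7204.
V^2/(2g) = 3.41^2 / (2*9.81) = 11.6281 / 19.62 = 0.5927 m.
h_f = 21.7204 * 0.5927 = 12.873 m.

12.873


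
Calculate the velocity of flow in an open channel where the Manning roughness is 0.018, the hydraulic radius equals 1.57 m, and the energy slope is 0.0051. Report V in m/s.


Manning's equation gives V = (1/n) * R^(2/3) * S^(1/2).
First, compute R^(2/3) = 1.57^(2/3) = 1.3508.
Next, S^(1/2) = 0.0051^(1/2) = 0.071414.
Then 1/n = 1/0.018 = 55.56.
V = 55.56 * 1.3508 * 0.071414 = 5.3594 m/s.

5.3594


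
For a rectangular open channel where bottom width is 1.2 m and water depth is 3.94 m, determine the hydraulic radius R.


For a rectangular section:
Flow area A = b * y = 1.2 * 3.94 = 4.73 m^2.
Wetted perimeter P = b + 2y = 1.2 + 2*3.94 = 9.08 m.
Hydraulic radius R = A/P = 4.73 / 9.08 = 0.5207 m.

0.5207


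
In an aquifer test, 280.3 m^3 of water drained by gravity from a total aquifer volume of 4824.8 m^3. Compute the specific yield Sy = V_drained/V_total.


Specific yield Sy = Volume drained / Total volume.
Sy = 280.3 / 4824.8
   = 0.0581.

0.0581


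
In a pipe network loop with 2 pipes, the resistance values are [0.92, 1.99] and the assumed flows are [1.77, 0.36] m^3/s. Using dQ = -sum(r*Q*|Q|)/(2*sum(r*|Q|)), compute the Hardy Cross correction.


Numerator terms (r*Q*|Q|): 0.92*1.77*|1.77| = 2.8823; 1.99*0.36*|0.36| = 0.2579.
Sum of numerator = 3.1402.
Denominator terms (r*|Q|): 0.92*|1.77| = 1.6284; 1.99*|0.36| = 0.7164.
2 * sum of denominator = 2 * 2.3448 = 4.6896.
dQ = -3.1402 / 4.6896 = -0.6696 m^3/s.

-0.6696


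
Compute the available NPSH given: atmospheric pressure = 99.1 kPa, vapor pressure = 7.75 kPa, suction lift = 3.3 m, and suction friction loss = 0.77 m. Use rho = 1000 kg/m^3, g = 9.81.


NPSHa = p_atm/(rho*g) - z_s - hf_s - p_vap/(rho*g).
p_atm/(rho*g) = 99.1*1000 / (1000*9.81) = 10.102 m.
p_vap/(rho*g) = 7.75*1000 / (1000*9.81) = 0.79 m.
NPSHa = 10.102 - 3.3 - 0.77 - 0.79
      = 5.24 m.

5.24


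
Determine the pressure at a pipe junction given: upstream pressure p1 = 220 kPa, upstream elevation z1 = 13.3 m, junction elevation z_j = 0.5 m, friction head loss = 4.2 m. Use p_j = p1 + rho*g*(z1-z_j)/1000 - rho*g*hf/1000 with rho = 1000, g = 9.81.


Junction pressure: p_j = p1 + rho*g*(z1 - z_j)/1000 - rho*g*hf/1000.
Elevation term = 1000*9.81*(13.3 - 0.5)/1000 = 125.568 kPa.
Friction term = 1000*9.81*4.2/1000 = 41.202 kPa.
p_j = 220 + 125.568 - 41.202 = 304.37 kPa.

304.37


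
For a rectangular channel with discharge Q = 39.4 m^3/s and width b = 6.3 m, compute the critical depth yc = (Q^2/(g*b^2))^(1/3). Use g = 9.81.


Using yc = (Q^2 / (g * b^2))^(1/3):
Q^2 = 39.4^2 = 1552.36.
g * b^2 = 9.81 * 6.3^2 = 9.81 * 39.69 = 389.36.
Q^2 / (g*b^2) = 1552.36 / 389.36 = 3.987.
yc = 3.987^(1/3) = 1.5857 m.

1.5857


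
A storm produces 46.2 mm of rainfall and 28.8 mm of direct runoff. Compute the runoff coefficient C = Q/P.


The runoff coefficient C = runoff depth / rainfall depth.
C = 28.8 / 46.2
  = 0.6234.

0.6234


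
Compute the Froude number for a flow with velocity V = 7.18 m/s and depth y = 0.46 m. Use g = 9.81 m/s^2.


The Froude number is defined as Fr = V / sqrt(g*y).
g*y = 9.81 * 0.46 = 4.5126.
sqrt(g*y) = sqrt(4.5126) = 2.1243.
Fr = 7.18 / 2.1243 = 3.38.

3.38


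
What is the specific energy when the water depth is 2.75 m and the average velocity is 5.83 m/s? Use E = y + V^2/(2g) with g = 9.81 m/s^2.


Specific energy E = y + V^2/(2g).
Velocity head = V^2/(2g) = 5.83^2 / (2*9.81) = 33.9889 / 19.62 = 1.7324 m.
E = 2.75 + 1.7324 = 4.4824 m.

4.4824


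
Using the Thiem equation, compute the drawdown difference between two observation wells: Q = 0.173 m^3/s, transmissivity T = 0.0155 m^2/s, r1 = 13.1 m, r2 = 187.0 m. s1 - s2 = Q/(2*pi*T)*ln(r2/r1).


Thiem equation: s1 - s2 = Q/(2*pi*T) * ln(r2/r1).
ln(r2/r1) = ln(187.0/13.1) = 2.6585.
Q/(2*pi*T) = 0.173 / (2*pi*0.0155) = 0.173 / 0.0974 = 1.7764.
s1 - s2 = 1.7764 * 2.6585 = 4.7225 m.

4.7225


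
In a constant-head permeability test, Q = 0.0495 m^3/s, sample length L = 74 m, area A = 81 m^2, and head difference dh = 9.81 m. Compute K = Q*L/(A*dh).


From K = Q*L / (A*dh):
Numerator: Q*L = 0.0495 * 74 = 3.663.
Denominator: A*dh = 81 * 9.81 = 794.61.
K = 3.663 / 794.61 = 0.00461 m/s.

0.00461


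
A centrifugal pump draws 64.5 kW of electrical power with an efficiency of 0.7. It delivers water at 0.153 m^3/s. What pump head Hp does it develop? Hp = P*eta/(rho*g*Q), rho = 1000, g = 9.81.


Pump head formula: Hp = P * eta / (rho * g * Q).
Numerator: P * eta = 64.5 * 1000 * 0.7 = 45150.0 W.
Denominator: rho * g * Q = 1000 * 9.81 * 0.153 = 1500.93.
Hp = 45150.0 / 1500.93 = 30.08 m.

30.08


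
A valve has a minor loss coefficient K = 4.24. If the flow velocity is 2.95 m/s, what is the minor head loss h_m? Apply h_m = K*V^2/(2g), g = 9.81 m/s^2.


Minor loss formula: h_m = K * V^2/(2g).
V^2 = 2.95^2 = 8.7025.
V^2/(2g) = 8.7025 / 19.62 = 0.4436 m.
h_m = 4.24 * 0.4436 = 1.8807 m.

1.8807


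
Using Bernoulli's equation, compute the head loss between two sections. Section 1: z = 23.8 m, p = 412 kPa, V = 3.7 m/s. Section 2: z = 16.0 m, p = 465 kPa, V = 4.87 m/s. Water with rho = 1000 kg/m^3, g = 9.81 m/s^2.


Total head at each section: H = z + p/(rho*g) + V^2/(2g).
H1 = 23.8 + 412*1000/(1000*9.81) + 3.7^2/(2*9.81)
   = 23.8 + 41.998 + 0.6978
   = 66.496 m.
H2 = 16.0 + 465*1000/(1000*9.81) + 4.87^2/(2*9.81)
   = 16.0 + 47.401 + 1.2088
   = 64.609 m.
h_L = H1 - H2 = 66.496 - 64.609 = 1.886 m.

1.886


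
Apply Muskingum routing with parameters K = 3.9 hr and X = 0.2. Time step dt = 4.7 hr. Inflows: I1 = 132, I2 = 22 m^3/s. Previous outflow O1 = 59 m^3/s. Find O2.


Muskingum coefficients:
denom = 2*K*(1-X) + dt = 2*3.9*(1-0.2) + 4.7 = 10.94.
C0 = (dt - 2*K*X)/denom = (4.7 - 2*3.9*0.2)/10.94 = 0.287.
C1 = (dt + 2*K*X)/denom = (4.7 + 2*3.9*0.2)/10.94 = 0.5722.
C2 = (2*K*(1-X) - dt)/denom = 0.1408.
O2 = C0*I2 + C1*I1 + C2*O1
   = 0.287*22 + 0.5722*132 + 0.1408*59
   = 90.15 m^3/s.

90.15


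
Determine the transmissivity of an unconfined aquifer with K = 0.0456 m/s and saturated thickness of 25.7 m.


Transmissivity is defined as T = K * h.
T = 0.0456 * 25.7
  = 1.1719 m^2/s.

1.1719


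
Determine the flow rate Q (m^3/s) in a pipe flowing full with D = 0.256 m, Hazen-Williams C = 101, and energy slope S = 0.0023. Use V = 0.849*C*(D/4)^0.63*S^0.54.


For a full circular pipe, R = D/4 = 0.256/4 = 0.064 m.
V = 0.849 * 101 * 0.064^0.63 * 0.0023^0.54
  = 0.849 * 101 * 0.176967 * 0.037613
  = 0.5708 m/s.
Pipe area A = pi*D^2/4 = pi*0.256^2/4 = 0.0515 m^2.
Q = A * V = 0.0515 * 0.5708 = 0.0294 m^3/s.

0.0294
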